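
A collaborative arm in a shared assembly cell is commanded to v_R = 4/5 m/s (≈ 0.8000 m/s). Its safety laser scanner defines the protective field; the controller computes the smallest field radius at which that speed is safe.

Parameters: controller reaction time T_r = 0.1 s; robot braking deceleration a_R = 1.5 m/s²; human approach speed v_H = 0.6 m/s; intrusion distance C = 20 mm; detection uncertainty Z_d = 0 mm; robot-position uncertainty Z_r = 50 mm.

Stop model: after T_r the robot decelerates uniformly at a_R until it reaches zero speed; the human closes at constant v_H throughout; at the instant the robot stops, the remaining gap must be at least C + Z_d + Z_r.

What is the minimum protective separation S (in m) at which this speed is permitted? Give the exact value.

braking lasts T_s = (4/5)/(3/2) = 0.5333 s
robot covers v_R·T_r = 0.8000·0.1000 = 0.0800 m before braking
robot covers 0.8000·0.5333 − ½·1.5000·0.5333² = 0.2133 m while stopping
human closes 0.6000·0.6333 = 0.3800 m
residual clearance needed = 0.0200+0.0000+0.0500 = 0.0700 m
S_min ≈ 0.0800+0.2133+0.3800+0.0700  ⇒  S_min = 223/300 m

S_min = 223/300 m = 0.7433 m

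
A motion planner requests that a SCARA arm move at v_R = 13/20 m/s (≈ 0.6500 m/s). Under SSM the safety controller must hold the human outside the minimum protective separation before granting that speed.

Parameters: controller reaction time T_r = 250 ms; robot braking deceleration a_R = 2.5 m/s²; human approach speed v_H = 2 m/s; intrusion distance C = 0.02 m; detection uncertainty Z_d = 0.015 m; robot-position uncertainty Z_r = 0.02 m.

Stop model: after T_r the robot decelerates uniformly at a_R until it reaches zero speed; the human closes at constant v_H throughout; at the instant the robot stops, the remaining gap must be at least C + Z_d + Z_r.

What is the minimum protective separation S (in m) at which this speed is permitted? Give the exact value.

stop time T_s = (13/20)/(5/2) = 0.2600 s
reaction-phase robot travel = 0.6500·0.2500 = 0.1625 m
braking distance = 0.6500²/(2·2.5000) = 0.0845 m
human over T_r+T_s: 2.0000·(0.2500+0.2600) = 1.0200 m
margins: 0.0200+0.0150+0.0200 = 0.0550 m
S_min ≈ 0.1625+0.0845+1.0200+0.0550  ⇒  S_min = 661/500 m

S_min = 661/500 m = 1.3220 m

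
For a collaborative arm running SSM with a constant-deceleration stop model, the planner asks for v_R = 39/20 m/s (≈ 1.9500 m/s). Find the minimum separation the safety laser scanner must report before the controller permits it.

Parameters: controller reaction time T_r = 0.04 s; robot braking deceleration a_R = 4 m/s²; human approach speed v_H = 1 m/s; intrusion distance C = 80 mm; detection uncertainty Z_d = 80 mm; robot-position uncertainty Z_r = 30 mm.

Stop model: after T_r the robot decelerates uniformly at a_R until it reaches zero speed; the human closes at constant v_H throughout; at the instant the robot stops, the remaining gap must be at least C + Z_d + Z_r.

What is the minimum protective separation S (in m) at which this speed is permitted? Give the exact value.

S_min = 20333/16000 m = 1.2708 m

stop time T_s = (39/20)/4 = 0.4875 s
reaction-phase robot travel = 1.9500·0.0400 = 0.0780 m
braking distance = 1.9500²/(2·4.0000) = 0.4753 m
human over T_r+T_s: 1.0000·(0.0400+0.4875) = 0.5275 m
C+Z_d+Z_r = 0.0800+0.0800+0.0300 = 0.1900 m
S_min ≈ 0.0780+0.4753+0.5275+0.1900  ⇒  S_min = 20333/16000 m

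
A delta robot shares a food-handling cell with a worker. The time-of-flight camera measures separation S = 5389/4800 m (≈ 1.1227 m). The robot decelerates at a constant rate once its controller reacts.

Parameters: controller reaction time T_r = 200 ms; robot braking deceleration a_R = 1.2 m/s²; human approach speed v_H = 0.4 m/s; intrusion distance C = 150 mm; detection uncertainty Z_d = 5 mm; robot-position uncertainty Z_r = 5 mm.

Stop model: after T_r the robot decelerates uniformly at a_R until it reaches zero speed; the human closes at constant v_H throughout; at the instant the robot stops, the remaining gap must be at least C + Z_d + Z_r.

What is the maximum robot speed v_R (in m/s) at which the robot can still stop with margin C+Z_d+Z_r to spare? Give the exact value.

v_R_max = 19/20 m/s = 0.9500 m/s

at the boundary: (5/12)·v² + (8/15)·v + (-4237/4800) = 0
  disc = (8/15)² − 4·(5/12)·(-4237/4800) = 2809/1600 ; √disc = 53/40
  v_R = (−(8/15) + 53/40) / (2·(5/12)) = 19/20 m/s
check:
T_s = v_R/a_R = (19/20)/(6/5) = 0.7917 s
robot covers v_R·T_r = 0.9500·0.2000 = 0.1900 m before braking
robot covers 0.9500·0.7917 − ½·1.2000·0.7917² = 0.3760 m while stopping
human over T_r+T_s: 0.4000·(0.2000+0.7917) = 0.3967 m
residual clearance needed = 0.1500+0.0050+0.0050 = 0.1600 m
sum ≈ 0.1900+0.3760+0.3967+0.1600 ≈ 1.1227 m = S ✓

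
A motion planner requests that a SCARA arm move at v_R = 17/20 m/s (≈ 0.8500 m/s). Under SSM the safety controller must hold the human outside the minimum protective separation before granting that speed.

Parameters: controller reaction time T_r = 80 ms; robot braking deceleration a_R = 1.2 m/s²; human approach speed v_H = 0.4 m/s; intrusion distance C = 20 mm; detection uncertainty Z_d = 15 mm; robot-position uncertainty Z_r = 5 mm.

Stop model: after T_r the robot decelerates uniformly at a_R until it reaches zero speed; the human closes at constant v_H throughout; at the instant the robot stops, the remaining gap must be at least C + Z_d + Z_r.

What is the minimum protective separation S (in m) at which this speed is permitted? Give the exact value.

S_min = 1159/1600 m = 0.7244 m

stop time T_s = (17/20)/(6/5) = 0.7083 s
robot in T_r: 0.8500·0.0800 = 0.0680 m
robot under decel: 0.8500²/(2·1.2000) = 0.3010 m
human closes 0.4000·0.7883 = 0.3153 m
C+Z_d+Z_r = 0.0200+0.0150+0.0050 = 0.0400 m
S_min ≈ 0.0680+0.3010+0.3153+0.0400  ⇒  S_min = 1159/1600 m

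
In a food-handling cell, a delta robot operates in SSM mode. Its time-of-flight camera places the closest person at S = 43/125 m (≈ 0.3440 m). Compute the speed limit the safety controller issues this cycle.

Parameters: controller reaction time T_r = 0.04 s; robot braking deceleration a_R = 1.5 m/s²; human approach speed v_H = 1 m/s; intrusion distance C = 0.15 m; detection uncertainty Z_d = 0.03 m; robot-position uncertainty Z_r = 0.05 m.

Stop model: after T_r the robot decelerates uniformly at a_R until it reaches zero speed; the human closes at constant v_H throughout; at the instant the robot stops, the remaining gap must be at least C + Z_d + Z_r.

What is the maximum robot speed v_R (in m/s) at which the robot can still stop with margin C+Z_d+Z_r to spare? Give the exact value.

v_R_max = 1/10 m/s = 0.1000 m/s

collect terms ⇒ (1/3)·v_R² + (53/75)·v_R + (-37/500) = 0
  disc = (53/75)² − 4·(1/3)·(-37/500) = 3364/5625 ; √disc = 58/75
  v_R = (−(53/75) + 58/75) / (2·(1/3)) = 1/10 m/s
check:
braking lasts T_s = (1/10)/(3/2) = 0.0667 s
robot in T_r: 0.1000·0.0400 = 0.0040 m
robot covers 0.1000·0.0667 − ½·1.5000·0.0667² = 0.0033 m while stopping
human over T_r+T_s: 1.0000·(0.0400+0.0667) = 0.1067 m
margins: 0.1500+0.0300+0.0500 = 0.2300 m
sum ≈ 0.0040+0.0033+0.1067+0.2300 ≈ 0.3440 m = S ✓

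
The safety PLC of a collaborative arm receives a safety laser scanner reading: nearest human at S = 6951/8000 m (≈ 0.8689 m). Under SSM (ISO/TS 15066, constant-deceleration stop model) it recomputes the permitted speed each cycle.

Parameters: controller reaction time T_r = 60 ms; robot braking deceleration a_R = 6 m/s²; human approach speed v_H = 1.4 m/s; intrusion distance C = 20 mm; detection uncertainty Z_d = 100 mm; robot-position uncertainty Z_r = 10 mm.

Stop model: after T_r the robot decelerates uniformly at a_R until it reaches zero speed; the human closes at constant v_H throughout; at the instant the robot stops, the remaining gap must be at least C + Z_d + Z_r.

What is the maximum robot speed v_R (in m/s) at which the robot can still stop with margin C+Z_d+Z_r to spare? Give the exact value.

v_R_max = 31/20 m/s = 1.5500 m/s

collect terms ⇒ (1/12)·v_R² + (22/75)·v_R + (-5239/8000) = 0
  disc = (22/75)² − 4·(1/12)·(-5239/8000) = 109561/360000 ; √disc = 331/600
  v_R = (−(22/75) + 331/600) / (2·(1/12)) = 31/20 m/s
check:
braking lasts T_s = (31/20)/6 = 0.2583 s
reaction-phase robot travel = 1.5500·0.0600 = 0.0930 m
braking distance = 1.5500²/(2·6.0000) = 0.2002 m
human closes 1.4000·0.3183 = 0.4457 m
margins: 0.0200+0.1000+0.0100 = 0.1300 m
sum ≈ 0.0930+0.2002+0.4457+0.1300 ≈ 0.8689 m = S ✓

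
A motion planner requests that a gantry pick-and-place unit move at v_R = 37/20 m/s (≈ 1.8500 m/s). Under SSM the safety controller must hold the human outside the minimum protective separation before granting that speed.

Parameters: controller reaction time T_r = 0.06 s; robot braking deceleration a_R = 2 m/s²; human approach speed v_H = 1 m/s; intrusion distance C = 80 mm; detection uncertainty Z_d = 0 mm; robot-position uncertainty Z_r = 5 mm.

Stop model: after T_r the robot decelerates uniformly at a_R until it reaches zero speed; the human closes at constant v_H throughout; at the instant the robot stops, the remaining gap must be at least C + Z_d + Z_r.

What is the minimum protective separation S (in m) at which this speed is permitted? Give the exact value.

T_s = v_R/a_R = (37/20)/2 = 0.9250 s
robot in T_r: 1.8500·0.0600 = 0.1110 m
robot covers 1.8500·0.9250 − ½·2.0000·0.9250² = 0.8556 m while stopping
human over T_r+T_s: 1.0000·(0.0600+0.9250) = 0.9850 m
C+Z_d+Z_r = 0.0800+0.0000+0.0050 = 0.0850 m
S_min ≈ 0.1110+0.8556+0.9850+0.0850  ⇒  S_min = 16293/8000 m

S_min = 16293/8000 m = 2.0366 m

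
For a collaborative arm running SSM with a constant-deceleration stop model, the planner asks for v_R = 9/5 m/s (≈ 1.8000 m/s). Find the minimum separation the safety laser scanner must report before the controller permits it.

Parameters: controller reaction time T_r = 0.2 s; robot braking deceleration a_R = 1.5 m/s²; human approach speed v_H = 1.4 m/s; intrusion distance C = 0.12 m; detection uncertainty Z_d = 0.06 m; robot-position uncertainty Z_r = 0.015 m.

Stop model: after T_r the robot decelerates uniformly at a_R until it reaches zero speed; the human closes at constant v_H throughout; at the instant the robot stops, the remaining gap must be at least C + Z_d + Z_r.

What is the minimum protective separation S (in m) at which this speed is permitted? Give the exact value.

S_min = 719/200 m = 3.5950 m

T_s = v_R/a_R = (9/5)/(3/2) = 1.2000 s
reaction-phase robot travel = 1.8000·0.2000 = 0.3600 m
robot under decel: 1.8000²/(2·1.5000) = 1.0800 m
human closes 1.4000·1.4000 = 1.9600 m
residual clearance needed = 0.1200+0.0600+0.0150 = 0.1950 m
S_min ≈ 0.3600+1.0800+1.9600+0.1950  ⇒  S_min = 719/200 m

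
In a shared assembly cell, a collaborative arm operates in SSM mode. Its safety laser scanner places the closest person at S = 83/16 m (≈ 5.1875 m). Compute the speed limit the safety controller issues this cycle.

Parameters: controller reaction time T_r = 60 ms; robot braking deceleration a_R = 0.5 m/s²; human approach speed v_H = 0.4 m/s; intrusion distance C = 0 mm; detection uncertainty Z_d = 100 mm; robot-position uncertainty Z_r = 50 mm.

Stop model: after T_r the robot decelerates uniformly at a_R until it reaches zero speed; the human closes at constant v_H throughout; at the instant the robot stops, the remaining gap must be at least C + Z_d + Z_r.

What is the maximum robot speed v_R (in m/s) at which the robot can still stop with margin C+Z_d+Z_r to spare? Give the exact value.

collect terms ⇒ (1)·v_R² + (43/50)·v_R + (-10027/2000) = 0
  disc = (43/50)² − 4·(1)·(-10027/2000) = 12996/625 ; √disc = 114/25
  v_R = (−(43/50) + 114/25) / (2·(1)) = 37/20 m/s
check:
T_s = v_R/a_R = (37/20)/(1/2) = 3.7000 s
robot in T_r: 1.8500·0.0600 = 0.1110 m
robot under decel: 1.8500²/(2·0.5000) = 3.4225 m
person approaches 0.4000·(0.0600+3.7000) = 1.5040 m
C+Z_d+Z_r = 0.0000+0.1000+0.0500 = 0.1500 m
sum ≈ 0.1110+3.4225+1.5040+0.1500 ≈ 5.1875 m = S ✓

v_R_max = 37/20 m/s = 1.8500 m/s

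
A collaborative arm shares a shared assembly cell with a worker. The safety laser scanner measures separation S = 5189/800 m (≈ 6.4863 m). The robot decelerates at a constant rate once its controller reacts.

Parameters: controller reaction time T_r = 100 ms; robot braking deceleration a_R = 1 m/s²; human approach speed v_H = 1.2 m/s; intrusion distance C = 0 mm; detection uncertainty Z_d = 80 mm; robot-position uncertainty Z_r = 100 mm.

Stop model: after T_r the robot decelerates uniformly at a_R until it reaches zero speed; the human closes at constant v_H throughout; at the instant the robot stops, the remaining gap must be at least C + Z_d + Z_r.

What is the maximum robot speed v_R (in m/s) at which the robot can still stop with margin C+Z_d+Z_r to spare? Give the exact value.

v_R_max = 49/20 m/s = 2.4500 m/s

at the boundary: (1/2)·v² + (13/10)·v + (-4949/800) = 0
  disc = (13/10)² − 4·(1/2)·(-4949/800) = 225/16 ; √disc = 15/4
  v_R = (−(13/10) + 15/4) / (2·(1/2)) = 49/20 m/s
check:
T_s = v_R/a_R = (49/20)/1 = 2.4500 s
robot in T_r: 2.4500·0.1000 = 0.2450 m
braking distance = 2.4500²/(2·1.0000) = 3.0013 m
human over T_r+T_s: 1.2000·(0.1000+2.4500) = 3.0600 m
margins: 0.0000+0.0800+0.1000 = 0.1800 m
sum ≈ 0.2450+3.0013+3.0600+0.1800 ≈ 6.4863 m = S ✓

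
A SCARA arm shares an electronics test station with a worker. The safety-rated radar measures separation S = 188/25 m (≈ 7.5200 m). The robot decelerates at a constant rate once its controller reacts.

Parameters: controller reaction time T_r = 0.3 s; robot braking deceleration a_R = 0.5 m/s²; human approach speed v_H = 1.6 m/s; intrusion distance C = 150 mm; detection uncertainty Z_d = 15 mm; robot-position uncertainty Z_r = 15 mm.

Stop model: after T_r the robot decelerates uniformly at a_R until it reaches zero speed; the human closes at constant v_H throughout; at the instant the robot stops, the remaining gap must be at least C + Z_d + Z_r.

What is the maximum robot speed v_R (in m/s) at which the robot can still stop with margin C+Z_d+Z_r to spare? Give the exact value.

quadratic (1)·v² + (7/2)·v + (-343/50) = 0
  disc = (7/2)² − 4·(1)·(-343/50) = 3969/100 ; √disc = 63/10
  v_R = (−(7/2) + 63/10) / (2·(1)) = 7/5 m/s
check:
braking lasts T_s = (7/5)/(1/2) = 2.8000 s
robot covers v_R·T_r = 1.4000·0.3000 = 0.4200 m before braking
robot under decel: 1.4000²/(2·0.5000) = 1.9600 m
person approaches 1.6000·(0.3000+2.8000) = 4.9600 m
C+Z_d+Z_r = 0.1500+0.0150+0.0150 = 0.1800 m
sum ≈ 0.4200+1.9600+4.9600+0.1800 ≈ 7.5200 m = S ✓

v_R_max = 7/5 m/s = 1.4000 m/s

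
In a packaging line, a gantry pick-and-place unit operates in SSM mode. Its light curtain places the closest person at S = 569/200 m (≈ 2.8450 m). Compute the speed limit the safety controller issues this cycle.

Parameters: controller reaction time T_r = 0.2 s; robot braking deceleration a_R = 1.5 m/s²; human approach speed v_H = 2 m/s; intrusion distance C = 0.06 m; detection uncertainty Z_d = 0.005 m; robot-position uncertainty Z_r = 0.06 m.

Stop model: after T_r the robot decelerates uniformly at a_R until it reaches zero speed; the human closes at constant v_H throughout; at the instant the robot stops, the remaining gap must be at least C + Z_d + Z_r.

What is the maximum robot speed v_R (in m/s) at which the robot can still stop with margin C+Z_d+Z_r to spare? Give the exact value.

v_R_max = 6/5 m/s = 1.2000 m/s

at the boundary: (1/3)·v² + (23/15)·v + (-58/25) = 0
  disc = (23/15)² − 4·(1/3)·(-58/25) = 49/9 ; √disc = 7/3
  v_R = (−(23/15) + 7/3) / (2·(1/3)) = 6/5 m/s
check:
T_s = v_R/a_R = (6/5)/(3/2) = 0.8000 s
robot covers v_R·T_r = 1.2000·0.2000 = 0.2400 m before braking
robot covers 1.2000·0.8000 − ½·1.5000·0.8000² = 0.4800 m while stopping
person approaches 2.0000·(0.2000+0.8000) = 2.0000 m
C+Z_d+Z_r = 0.0600+0.0050+0.0600 = 0.1250 m
sum ≈ 0.2400+0.4800+2.0000+0.1250 ≈ 2.8450 m = S ✓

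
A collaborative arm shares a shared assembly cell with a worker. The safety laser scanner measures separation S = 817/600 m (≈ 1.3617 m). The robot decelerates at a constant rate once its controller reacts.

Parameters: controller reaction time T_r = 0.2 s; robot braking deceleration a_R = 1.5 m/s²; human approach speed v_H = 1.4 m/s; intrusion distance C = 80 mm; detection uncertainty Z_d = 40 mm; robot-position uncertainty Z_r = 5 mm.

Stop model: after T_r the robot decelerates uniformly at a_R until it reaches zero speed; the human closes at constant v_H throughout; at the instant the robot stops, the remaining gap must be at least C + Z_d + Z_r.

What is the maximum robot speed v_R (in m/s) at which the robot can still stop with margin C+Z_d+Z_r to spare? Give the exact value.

collect terms ⇒ (1/3)·v_R² + (17/15)·v_R + (-287/300) = 0
  disc = (17/15)² − 4·(1/3)·(-287/300) = 64/25 ; √disc = 8/5
  v_R = (−(17/15) + 8/5) / (2·(1/3)) = 7/10 m/s
check:
T_s = v_R/a_R = (7/10)/(3/2) = 0.4667 s
robot covers v_R·T_r = 0.7000·0.2000 = 0.1400 m before braking
robot under decel: 0.7000²/(2·1.5000) = 0.1633 m
person approaches 1.4000·(0.2000+0.4667) = 0.9333 m
C+Z_d+Z_r = 0.0800+0.0400+0.0050 = 0.1250 m
sum ≈ 0.1400+0.1633+0.9333+0.1250 ≈ 1.3617 m = S ✓

v_R_max = 7/10 m/s = 0.7000 m/s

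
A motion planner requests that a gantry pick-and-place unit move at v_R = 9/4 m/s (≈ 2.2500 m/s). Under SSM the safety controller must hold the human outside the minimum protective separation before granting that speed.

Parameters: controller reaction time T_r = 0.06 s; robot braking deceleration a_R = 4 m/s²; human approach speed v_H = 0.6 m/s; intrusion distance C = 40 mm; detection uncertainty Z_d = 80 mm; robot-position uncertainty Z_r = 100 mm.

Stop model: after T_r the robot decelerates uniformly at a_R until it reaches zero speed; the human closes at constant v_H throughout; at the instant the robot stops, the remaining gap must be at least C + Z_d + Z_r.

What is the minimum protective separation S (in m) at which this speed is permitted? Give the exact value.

S_min = 21781/16000 m = 1.3613 m

braking lasts T_s = (9/4)/4 = 0.5625 s
robot covers v_R·T_r = 2.2500·0.0600 = 0.1350 m before braking
robot under decel: 2.2500²/(2·4.0000) = 0.6328 m
human over T_r+T_s: 0.6000·(0.0600+0.5625) = 0.3735 m
C+Z_d+Z_r = 0.0400+0.0800+0.1000 = 0.2200 m
S_min ≈ 0.1350+0.6328+0.3735+0.2200  ⇒  S_min = 21781/16000 m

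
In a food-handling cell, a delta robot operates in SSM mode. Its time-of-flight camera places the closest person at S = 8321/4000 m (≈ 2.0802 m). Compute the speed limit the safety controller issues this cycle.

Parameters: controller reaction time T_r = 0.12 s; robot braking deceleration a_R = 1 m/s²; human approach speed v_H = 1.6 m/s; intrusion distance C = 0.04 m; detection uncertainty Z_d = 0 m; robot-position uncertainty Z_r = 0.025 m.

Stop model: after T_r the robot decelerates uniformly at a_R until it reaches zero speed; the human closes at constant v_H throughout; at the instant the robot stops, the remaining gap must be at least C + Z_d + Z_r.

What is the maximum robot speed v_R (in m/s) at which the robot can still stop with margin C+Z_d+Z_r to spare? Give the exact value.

collect terms ⇒ (1/2)·v_R² + (43/25)·v_R + (-7293/4000) = 0
  disc = (43/25)² − 4·(1/2)·(-7293/4000) = 66049/10000 ; √disc = 257/100
  v_R = (−(43/25) + 257/100) / (2·(1/2)) = 17/20 m/s
check:
stop time T_s = (17/20)/1 = 0.8500 s
robot covers v_R·T_r = 0.8500·0.1200 = 0.1020 m before braking
robot covers 0.8500·0.8500 − ½·1.0000·0.8500² = 0.3613 m while stopping
person approaches 1.6000·(0.1200+0.8500) = 1.5520 m
C+Z_d+Z_r = 0.0400+0.0000+0.0250 = 0.0650 m
sum ≈ 0.1020+0.3613+1.5520+0.0650 ≈ 2.0802 m = S ✓

v_R_max = 17/20 m/s = 0.8500 m/s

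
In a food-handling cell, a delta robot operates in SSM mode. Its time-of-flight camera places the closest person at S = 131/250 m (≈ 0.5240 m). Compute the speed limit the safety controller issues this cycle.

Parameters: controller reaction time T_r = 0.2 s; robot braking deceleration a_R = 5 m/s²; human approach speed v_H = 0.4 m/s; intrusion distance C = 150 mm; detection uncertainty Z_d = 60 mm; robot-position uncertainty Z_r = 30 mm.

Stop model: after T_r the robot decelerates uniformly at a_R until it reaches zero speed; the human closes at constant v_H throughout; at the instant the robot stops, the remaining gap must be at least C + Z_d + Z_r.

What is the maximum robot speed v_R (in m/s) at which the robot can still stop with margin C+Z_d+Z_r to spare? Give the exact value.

collect terms ⇒ (1/10)·v_R² + (7/25)·v_R + (-51/250) = 0
  disc = (7/25)² − 4·(1/10)·(-51/250) = 4/25 ; √disc = 2/5
  v_R = (−(7/25) + 2/5) / (2·(1/10)) = 3/5 m/s
check:
braking lasts T_s = (3/5)/5 = 0.1200 s
robot in T_r: 0.6000·0.2000 = 0.1200 m
braking distance = 0.6000²/(2·5.0000) = 0.0360 m
human over T_r+T_s: 0.4000·(0.2000+0.1200) = 0.1280 m
residual clearance needed = 0.1500+0.0600+0.0300 = 0.2400 m
sum ≈ 0.1200+0.0360+0.1280+0.2400 ≈ 0.5240 m = S ✓

v_R_max = 3/5 m/s = 0.6000 m/s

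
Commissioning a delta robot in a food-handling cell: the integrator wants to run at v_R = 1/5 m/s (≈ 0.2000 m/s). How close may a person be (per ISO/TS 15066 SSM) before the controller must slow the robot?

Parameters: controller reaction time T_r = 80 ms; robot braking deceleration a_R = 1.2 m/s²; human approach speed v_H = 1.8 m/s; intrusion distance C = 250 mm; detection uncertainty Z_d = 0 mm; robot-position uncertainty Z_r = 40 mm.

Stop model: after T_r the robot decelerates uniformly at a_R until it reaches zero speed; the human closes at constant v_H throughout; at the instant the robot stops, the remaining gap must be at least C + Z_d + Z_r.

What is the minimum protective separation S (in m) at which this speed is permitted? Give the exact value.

stop time T_s = (1/5)/(6/5) = 0.1667 s
reaction-phase robot travel = 0.2000·0.0800 = 0.0160 m
robot covers 0.2000·0.1667 − ½·1.2000·0.1667² = 0.0167 m while stopping
human closes 1.8000·0.2467 = 0.4440 m
residual clearance needed = 0.2500+0.0000+0.0400 = 0.2900 m
S_min ≈ 0.0160+0.0167+0.4440+0.2900  ⇒  S_min = 23/30 m

S_min = 23/30 m = 0.7667 m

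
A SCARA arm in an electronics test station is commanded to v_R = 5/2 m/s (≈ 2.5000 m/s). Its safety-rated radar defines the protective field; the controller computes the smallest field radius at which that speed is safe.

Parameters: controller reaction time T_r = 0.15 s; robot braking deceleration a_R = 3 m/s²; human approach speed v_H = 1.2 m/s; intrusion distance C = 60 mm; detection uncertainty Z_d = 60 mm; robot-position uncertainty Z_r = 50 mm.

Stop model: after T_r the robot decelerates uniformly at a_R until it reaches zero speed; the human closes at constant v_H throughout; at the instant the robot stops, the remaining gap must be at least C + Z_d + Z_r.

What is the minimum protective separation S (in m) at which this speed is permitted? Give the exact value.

braking lasts T_s = (5/2)/3 = 0.8333 s
robot covers v_R·T_r = 2.5000·0.1500 = 0.3750 m before braking
robot under decel: 2.5000²/(2·3.0000) = 1.0417 m
human over T_r+T_s: 1.2000·(0.1500+0.8333) = 1.1800 m
margins: 0.0600+0.0600+0.0500 = 0.1700 m
S_min ≈ 0.3750+1.0417+1.1800+0.1700  ⇒  S_min = 83/30 m

S_min = 83/30 m = 2.7667 m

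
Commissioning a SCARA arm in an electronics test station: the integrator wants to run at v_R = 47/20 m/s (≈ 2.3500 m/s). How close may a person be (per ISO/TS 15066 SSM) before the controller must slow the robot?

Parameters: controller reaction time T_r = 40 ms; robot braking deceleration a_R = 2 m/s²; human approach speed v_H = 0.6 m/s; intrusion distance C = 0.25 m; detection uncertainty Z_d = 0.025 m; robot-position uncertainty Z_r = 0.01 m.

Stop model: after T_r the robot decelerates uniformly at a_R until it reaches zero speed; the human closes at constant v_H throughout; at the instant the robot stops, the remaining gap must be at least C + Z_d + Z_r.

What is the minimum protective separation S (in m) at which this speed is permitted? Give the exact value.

T_s = v_R/a_R = (47/20)/2 = 1.1750 s
reaction-phase robot travel = 2.3500·0.0400 = 0.0940 m
braking distance = 2.3500²/(2·2.0000) = 1.3806 m
person approaches 0.6000·(0.0400+1.1750) = 0.7290 m
residual clearance needed = 0.2500+0.0250+0.0100 = 0.2850 m
S_min ≈ 0.0940+1.3806+0.7290+0.2850  ⇒  S_min = 19909/8000 m

S_min = 19909/8000 m = 2.4886 m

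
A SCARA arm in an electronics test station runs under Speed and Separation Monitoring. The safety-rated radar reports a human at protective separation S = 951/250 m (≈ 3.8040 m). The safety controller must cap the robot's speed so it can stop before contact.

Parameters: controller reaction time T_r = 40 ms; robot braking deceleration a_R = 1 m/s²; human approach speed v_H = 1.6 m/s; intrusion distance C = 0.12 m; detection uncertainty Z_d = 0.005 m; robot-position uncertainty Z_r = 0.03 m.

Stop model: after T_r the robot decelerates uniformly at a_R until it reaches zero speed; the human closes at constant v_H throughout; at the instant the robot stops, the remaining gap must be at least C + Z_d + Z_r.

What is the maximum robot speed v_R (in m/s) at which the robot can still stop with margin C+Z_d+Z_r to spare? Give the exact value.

v_R_max = 3/2 m/s = 1.5000 m/s

quadratic (1/2)·v² + (41/25)·v + (-717/200) = 0
  disc = (41/25)² − 4·(1/2)·(-717/200) = 24649/2500 ; √disc = 157/50
  v_R = (−(41/25) + 157/50) / (2·(1/2)) = 3/2 m/s
check:
braking lasts T_s = (3/2)/1 = 1.5000 s
robot covers v_R·T_r = 1.5000·0.0400 = 0.0600 m before braking
robot covers 1.5000·1.5000 − ½·1.0000·1.5000² = 1.1250 m while stopping
human over T_r+T_s: 1.6000·(0.0400+1.5000) = 2.4640 m
margins: 0.1200+0.0050+0.0300 = 0.1550 m
sum ≈ 0.0600+1.1250+2.4640+0.1550 ≈ 3.8040 m = S ✓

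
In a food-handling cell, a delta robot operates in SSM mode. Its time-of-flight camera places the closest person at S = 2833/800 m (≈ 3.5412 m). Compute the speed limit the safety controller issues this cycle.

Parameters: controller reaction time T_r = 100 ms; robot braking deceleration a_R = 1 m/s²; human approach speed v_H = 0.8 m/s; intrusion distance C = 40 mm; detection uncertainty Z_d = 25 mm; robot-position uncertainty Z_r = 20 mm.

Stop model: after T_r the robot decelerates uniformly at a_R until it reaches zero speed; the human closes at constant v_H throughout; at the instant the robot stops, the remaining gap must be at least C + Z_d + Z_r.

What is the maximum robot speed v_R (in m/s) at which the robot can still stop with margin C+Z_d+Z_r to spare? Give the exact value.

v_R_max = 37/20 m/s = 1.8500 m/s

quadratic (1/2)·v² + (9/10)·v + (-2701/800) = 0
  disc = (9/10)² − 4·(1/2)·(-2701/800) = 121/16 ; √disc = 11/4
  v_R = (−(9/10) + 11/4) / (2·(1/2)) = 37/20 m/s
check:
braking lasts T_s = (37/20)/1 = 1.8500 s
robot in T_r: 1.8500·0.1000 = 0.1850 m
robot covers 1.8500·1.8500 − ½·1.0000·1.8500² = 1.7112 m while stopping
person approaches 0.8000·(0.1000+1.8500) = 1.5600 m
C+Z_d+Z_r = 0.0400+0.0250+0.0200 = 0.0850 m
sum ≈ 0.1850+1.7112+1.5600+0.0850 ≈ 3.5412 m = S ✓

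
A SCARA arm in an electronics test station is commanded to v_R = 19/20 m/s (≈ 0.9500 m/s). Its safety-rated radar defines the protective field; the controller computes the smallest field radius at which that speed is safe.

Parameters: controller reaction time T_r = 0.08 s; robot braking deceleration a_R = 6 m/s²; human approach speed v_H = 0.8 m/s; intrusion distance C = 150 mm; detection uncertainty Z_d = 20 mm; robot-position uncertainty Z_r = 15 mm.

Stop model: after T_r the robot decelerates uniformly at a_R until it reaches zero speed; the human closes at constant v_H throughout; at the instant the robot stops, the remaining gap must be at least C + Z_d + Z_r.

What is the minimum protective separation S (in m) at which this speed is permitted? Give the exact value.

S_min = 843/1600 m = 0.5269 m

stop time T_s = (19/20)/6 = 0.1583 s
robot in T_r: 0.9500·0.0800 = 0.0760 m
braking distance = 0.9500²/(2·6.0000) = 0.0752 m
person approaches 0.8000·(0.0800+0.1583) = 0.1907 m
residual clearance needed = 0.1500+0.0200+0.0150 = 0.1850 m
S_min ≈ 0.0760+0.0752+0.1907+0.1850  ⇒  S_min = 843/1600 m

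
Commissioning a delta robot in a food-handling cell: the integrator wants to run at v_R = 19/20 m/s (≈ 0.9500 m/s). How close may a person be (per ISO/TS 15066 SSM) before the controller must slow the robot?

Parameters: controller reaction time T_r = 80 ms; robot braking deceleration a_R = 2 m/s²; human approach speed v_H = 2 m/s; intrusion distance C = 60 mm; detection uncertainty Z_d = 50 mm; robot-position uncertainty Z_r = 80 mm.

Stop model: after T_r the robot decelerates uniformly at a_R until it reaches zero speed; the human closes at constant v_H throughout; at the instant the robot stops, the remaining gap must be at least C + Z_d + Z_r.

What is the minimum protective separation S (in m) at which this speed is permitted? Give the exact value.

S_min = 12813/8000 m = 1.6016 m

braking lasts T_s = (19/20)/2 = 0.4750 s
robot in T_r: 0.9500·0.0800 = 0.0760 m
braking distance = 0.9500²/(2·2.0000) = 0.2256 m
human closes 2.0000·0.5550 = 1.1100 m
margins: 0.0600+0.0500+0.0800 = 0.1900 m
S_min ≈ 0.0760+0.2256+1.1100+0.1900  ⇒  S_min = 12813/8000 m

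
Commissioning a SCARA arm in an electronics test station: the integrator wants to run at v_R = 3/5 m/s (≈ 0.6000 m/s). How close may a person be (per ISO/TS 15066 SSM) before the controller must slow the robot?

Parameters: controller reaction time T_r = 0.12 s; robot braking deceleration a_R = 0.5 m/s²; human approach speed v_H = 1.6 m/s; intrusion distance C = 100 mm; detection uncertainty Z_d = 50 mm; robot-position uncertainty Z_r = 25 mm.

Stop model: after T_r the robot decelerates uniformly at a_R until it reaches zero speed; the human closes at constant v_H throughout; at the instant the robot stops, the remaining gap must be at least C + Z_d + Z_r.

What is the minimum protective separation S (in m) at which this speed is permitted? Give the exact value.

stop time T_s = (3/5)/(1/2) = 1.2000 s
reaction-phase robot travel = 0.6000·0.1200 = 0.0720 m
braking distance = 0.6000²/(2·0.5000) = 0.3600 m
human over T_r+T_s: 1.6000·(0.1200+1.2000) = 2.1120 m
residual clearance needed = 0.1000+0.0500+0.0250 = 0.1750 m
S_min ≈ 0.0720+0.3600+2.1120+0.1750  ⇒  S_min = 2719/1000 m

S_min = 2719/1000 m = 2.7190 m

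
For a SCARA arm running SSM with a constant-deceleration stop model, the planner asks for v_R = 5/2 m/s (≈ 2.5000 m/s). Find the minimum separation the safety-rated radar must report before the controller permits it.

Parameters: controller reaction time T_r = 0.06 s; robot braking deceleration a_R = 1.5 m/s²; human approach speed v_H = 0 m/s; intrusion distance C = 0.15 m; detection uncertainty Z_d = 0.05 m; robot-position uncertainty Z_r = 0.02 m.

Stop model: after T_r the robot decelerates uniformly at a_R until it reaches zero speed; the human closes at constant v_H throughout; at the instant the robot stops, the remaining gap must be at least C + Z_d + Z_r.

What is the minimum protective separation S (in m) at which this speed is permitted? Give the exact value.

S_min = 184/75 m = 2.4533 m

stop time T_s = (5/2)/(3/2) = 1.6667 s
robot in T_r: 2.5000·0.0600 = 0.1500 m
robot under decel: 2.5000²/(2·1.5000) = 2.0833 m
human over T_r+T_s: 0.0000·(0.0600+1.6667) = 0.0000 m
margins: 0.1500+0.0500+0.0200 = 0.2200 m
S_min ≈ 0.1500+2.0833+0.0000+0.2200  ⇒  S_min = 184/75 m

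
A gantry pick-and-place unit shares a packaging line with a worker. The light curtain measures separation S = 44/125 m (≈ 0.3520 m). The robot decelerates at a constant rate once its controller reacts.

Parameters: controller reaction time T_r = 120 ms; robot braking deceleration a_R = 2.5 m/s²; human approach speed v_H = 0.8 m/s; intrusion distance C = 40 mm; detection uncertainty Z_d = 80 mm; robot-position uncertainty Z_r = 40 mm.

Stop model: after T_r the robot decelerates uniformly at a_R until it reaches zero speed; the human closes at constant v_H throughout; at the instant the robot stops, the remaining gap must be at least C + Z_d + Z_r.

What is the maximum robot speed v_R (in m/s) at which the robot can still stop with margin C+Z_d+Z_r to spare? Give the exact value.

v_R_max = 1/5 m/s = 0.2000 m/s

collect terms ⇒ (1/5)·v_R² + (11/25)·v_R + (-12/125) = 0
  disc = (11/25)² − 4·(1/5)·(-12/125) = 169/625 ; √disc = 13/25
  v_R = (−(11/25) + 13/25) / (2·(1/5)) = 1/5 m/s
check:
T_s = v_R/a_R = (1/5)/(5/2) = 0.0800 s
robot in T_r: 0.2000·0.1200 = 0.0240 m
braking distance = 0.2000²/(2·2.5000) = 0.0080 m
human closes 0.8000·0.2000 = 0.1600 m
residual clearance needed = 0.0400+0.0800+0.0400 = 0.1600 m
sum ≈ 0.0240+0.0080+0.1600+0.1600 ≈ 0.3520 m = S ✓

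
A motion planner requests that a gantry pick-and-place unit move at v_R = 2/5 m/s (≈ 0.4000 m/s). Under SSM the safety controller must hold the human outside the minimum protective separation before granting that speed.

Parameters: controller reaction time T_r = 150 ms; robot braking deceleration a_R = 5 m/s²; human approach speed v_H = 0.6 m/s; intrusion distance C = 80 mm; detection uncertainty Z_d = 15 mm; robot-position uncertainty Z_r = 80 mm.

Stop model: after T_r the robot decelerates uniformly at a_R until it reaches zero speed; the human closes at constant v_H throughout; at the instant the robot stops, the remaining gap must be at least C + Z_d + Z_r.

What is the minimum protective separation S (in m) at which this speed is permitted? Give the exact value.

S_min = 389/1000 m = 0.3890 m

stop time T_s = (2/5)/5 = 0.0800 s
robot in T_r: 0.4000·0.1500 = 0.0600 m
robot under decel: 0.4000²/(2·5.0000) = 0.0160 m
person approaches 0.6000·(0.1500+0.0800) = 0.1380 m
margins: 0.0800+0.0150+0.0800 = 0.1750 m
S_min ≈ 0.0600+0.0160+0.1380+0.1750  ⇒  S_min = 389/1000 m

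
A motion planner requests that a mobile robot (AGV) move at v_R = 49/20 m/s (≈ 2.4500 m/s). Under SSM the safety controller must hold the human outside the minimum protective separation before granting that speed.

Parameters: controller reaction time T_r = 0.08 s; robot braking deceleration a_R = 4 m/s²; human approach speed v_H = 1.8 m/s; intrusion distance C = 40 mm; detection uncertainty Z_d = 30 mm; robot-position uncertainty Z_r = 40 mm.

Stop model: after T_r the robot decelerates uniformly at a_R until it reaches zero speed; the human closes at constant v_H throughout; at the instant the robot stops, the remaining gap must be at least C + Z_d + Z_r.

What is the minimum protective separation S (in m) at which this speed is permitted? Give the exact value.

stop time T_s = (49/20)/4 = 0.6125 s
robot in T_r: 2.4500·0.0800 = 0.1960 m
robot covers 2.4500·0.6125 − ½·4.0000·0.6125² = 0.7503 m while stopping
human over T_r+T_s: 1.8000·(0.0800+0.6125) = 1.2465 m
residual clearance needed = 0.0400+0.0300+0.0400 = 0.1100 m
S_min ≈ 0.1960+0.7503+1.2465+0.1100  ⇒  S_min = 7369/3200 m

S_min = 7369/3200 m = 2.3028 m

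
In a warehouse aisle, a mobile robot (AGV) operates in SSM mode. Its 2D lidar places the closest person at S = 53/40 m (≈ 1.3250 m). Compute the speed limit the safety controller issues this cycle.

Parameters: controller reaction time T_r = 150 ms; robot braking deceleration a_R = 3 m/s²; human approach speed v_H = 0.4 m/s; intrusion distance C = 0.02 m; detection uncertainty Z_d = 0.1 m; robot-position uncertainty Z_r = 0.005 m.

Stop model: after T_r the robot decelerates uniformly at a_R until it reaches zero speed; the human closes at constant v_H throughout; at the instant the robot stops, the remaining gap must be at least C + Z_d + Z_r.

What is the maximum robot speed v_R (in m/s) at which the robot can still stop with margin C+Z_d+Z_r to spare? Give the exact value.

v_R_max = 19/10 m/s = 1.9000 m/s

collect terms ⇒ (1/6)·v_R² + (17/60)·v_R + (-57/50) = 0
  disc = (17/60)² − 4·(1/6)·(-57/50) = 121/144 ; √disc = 11/12
  v_R = (−(17/60) + 11/12) / (2·(1/6)) = 19/10 m/s
check:
T_s = v_R/a_R = (19/10)/3 = 0.6333 s
robot covers v_R·T_r = 1.9000·0.1500 = 0.2850 m before braking
braking distance = 1.9000²/(2·3.0000) = 0.6017 m
human over T_r+T_s: 0.4000·(0.1500+0.6333) = 0.3133 m
residual clearance needed = 0.0200+0.1000+0.0050 = 0.1250 m
sum ≈ 0.2850+0.6017+0.3133+0.1250 ≈ 1.3250 m = S ✓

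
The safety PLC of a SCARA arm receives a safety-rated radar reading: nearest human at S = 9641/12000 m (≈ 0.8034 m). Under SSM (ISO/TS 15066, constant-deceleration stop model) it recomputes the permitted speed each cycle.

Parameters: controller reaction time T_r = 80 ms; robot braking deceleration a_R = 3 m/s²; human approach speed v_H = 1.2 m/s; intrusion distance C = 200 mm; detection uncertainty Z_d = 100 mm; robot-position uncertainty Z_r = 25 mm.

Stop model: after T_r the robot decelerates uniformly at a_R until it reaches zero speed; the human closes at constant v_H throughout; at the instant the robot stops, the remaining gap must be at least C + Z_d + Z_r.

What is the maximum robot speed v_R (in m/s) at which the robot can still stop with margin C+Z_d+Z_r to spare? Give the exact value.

v_R_max = 13/20 m/s = 0.6500 m/s

at the boundary: (1/6)·v² + (12/25)·v + (-4589/12000) = 0
  disc = (12/25)² − 4·(1/6)·(-4589/12000) = 43681/90000 ; √disc = 209/300
  v_R = (−(12/25) + 209/300) / (2·(1/6)) = 13/20 m/s
check:
stop time T_s = (13/20)/3 = 0.2167 s
reaction-phase robot travel = 0.6500·0.0800 = 0.0520 m
braking distance = 0.6500²/(2·3.0000) = 0.0704 m
human closes 1.2000·0.2967 = 0.3560 m
residual clearance needed = 0.2000+0.1000+0.0250 = 0.3250 m
sum ≈ 0.0520+0.0704+0.3560+0.3250 ≈ 0.8034 m = S ✓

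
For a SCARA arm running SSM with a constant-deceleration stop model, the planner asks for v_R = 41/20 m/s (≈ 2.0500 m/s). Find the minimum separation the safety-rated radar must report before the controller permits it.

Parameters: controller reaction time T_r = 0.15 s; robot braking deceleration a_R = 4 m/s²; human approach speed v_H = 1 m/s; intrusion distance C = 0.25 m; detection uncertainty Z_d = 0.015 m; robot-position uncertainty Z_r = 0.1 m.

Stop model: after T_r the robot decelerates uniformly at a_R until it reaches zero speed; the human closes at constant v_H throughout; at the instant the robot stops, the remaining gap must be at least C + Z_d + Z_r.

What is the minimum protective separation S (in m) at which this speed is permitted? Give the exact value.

S_min = 5953/3200 m = 1.8603 m

braking lasts T_s = (41/20)/4 = 0.5125 s
robot in T_r: 2.0500·0.1500 = 0.3075 m
robot under decel: 2.0500²/(2·4.0000) = 0.5253 m
human over T_r+T_s: 1.0000·(0.1500+0.5125) = 0.6625 m
margins: 0.2500+0.0150+0.1000 = 0.3650 m
S_min ≈ 0.3075+0.5253+0.6625+0.3650  ⇒  S_min = 5953/3200 m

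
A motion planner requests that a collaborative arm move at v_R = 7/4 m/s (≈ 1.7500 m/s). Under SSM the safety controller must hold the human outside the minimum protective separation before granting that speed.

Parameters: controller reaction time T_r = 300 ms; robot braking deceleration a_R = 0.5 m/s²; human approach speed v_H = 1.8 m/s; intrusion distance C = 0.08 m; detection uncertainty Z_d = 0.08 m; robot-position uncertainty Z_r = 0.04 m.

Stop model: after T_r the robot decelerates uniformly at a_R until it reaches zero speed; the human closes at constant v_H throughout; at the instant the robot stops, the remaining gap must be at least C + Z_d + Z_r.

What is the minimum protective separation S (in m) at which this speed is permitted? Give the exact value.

S_min = 4251/400 m = 10.6275 m

stop time T_s = (7/4)/(1/2) = 3.5000 s
robot covers v_R·T_r = 1.7500·0.3000 = 0.5250 m before braking
braking distance = 1.7500²/(2·0.5000) = 3.0625 m
human over T_r+T_s: 1.8000·(0.3000+3.5000) = 6.8400 m
residual clearance needed = 0.0800+0.0800+0.0400 = 0.2000 m
S_min ≈ 0.5250+3.0625+6.8400+0.2000  ⇒  S_min = 4251/400 m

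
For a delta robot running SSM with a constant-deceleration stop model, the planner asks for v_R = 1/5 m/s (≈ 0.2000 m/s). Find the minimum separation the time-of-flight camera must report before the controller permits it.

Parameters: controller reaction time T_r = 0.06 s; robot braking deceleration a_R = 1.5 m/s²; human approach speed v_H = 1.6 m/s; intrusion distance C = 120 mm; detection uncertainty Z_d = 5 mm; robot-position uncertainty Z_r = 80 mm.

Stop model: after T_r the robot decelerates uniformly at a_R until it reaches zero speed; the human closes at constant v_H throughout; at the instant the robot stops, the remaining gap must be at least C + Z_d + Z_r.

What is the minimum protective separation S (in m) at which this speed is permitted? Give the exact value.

T_s = v_R/a_R = (1/5)/(3/2) = 0.1333 s
robot covers v_R·T_r = 0.2000·0.0600 = 0.0120 m before braking
robot under decel: 0.2000²/(2·1.5000) = 0.0133 m
human over T_r+T_s: 1.6000·(0.0600+0.1333) = 0.3093 m
margins: 0.1200+0.0050+0.0800 = 0.2050 m
S_min ≈ 0.0120+0.0133+0.3093+0.2050  ⇒  S_min = 1619/3000 m

S_min = 1619/3000 m = 0.5397 m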